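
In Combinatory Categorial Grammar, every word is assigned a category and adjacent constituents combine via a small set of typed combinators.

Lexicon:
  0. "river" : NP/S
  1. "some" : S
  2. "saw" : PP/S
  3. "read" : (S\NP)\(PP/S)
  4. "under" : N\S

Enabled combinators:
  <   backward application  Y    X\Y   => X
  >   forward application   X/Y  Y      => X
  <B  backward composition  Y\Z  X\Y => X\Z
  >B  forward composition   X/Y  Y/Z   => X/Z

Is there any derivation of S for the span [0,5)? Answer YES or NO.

NP/S S PP/S (S\NP)\(PP/S) N\S
CKY chart[0,5] = {N}; S ∉ chart

NO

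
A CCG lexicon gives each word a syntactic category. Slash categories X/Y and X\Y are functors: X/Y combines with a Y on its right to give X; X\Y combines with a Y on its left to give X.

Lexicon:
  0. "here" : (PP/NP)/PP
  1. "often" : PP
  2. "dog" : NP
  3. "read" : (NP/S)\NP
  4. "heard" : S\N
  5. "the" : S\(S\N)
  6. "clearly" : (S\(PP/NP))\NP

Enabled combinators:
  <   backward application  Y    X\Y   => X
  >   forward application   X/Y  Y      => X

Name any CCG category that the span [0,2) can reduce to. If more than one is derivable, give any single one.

PP/NP

[0,7] S   <
  [0,2] PP/NP   >
    [0,1] "here" : (PP/NP)/PP
    [1,2] "often" : PP
  [2,7] S\(PP/NP)   <
    [2,6] NP   >
      [2,4] NP/S   <
        [2,3] "dog" : NP
        [3,4] "read" : (NP/S)\NP
      [4,6] S   <
        [4,5] "heard" : S\N
        [5,6] "the" : S\(S\N)
    [6,7] "clearly" : (S\(PP/NP))\NP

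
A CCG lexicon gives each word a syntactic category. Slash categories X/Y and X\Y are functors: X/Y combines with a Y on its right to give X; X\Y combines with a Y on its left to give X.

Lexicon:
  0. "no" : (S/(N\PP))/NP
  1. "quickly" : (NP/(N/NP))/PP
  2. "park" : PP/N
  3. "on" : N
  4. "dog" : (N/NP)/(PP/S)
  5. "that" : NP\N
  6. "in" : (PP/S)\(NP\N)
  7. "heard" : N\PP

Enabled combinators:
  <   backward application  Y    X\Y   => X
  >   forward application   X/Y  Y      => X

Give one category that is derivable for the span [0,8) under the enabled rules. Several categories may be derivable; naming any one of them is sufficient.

[0,8] S   >
  [0,7] S/(N\PP)   >
    [0,1] "no" : (S/(N\PP))/NP
    [1,7] NP   >
      [1,4] NP/(N/NP)   >
        [1,2] "quickly" : (NP/(N/NP))/PP
        [2,4] PP   >
          [2,3] "park" : PP/N
          [3,4] "on" : N
      [4,7] N/NP   >
        [4,5] "dog" : (N/NP)/(PP/S)
        [5,7] PP/S   <
          [5,6] "that" : NP\N
          [6,7] "in" : (PP/S)\(NP\N)
  [7,8] "heard" : N\PP

S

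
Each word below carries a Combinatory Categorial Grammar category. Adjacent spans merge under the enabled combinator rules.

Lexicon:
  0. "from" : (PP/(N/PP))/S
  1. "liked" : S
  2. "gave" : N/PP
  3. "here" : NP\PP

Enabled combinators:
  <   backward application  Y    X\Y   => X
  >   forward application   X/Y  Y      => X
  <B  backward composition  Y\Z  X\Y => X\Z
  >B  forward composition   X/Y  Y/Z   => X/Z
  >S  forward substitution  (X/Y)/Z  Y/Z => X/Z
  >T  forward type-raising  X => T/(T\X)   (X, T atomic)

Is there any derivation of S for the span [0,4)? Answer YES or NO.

(PP/(N/PP))/S S N/PP NP\PP
CKY chart[0,4] = {N/(N\NP), NP, NP/(NP\NP), PP/(PP\NP), S/(S\NP)}; S ∉ chart

NO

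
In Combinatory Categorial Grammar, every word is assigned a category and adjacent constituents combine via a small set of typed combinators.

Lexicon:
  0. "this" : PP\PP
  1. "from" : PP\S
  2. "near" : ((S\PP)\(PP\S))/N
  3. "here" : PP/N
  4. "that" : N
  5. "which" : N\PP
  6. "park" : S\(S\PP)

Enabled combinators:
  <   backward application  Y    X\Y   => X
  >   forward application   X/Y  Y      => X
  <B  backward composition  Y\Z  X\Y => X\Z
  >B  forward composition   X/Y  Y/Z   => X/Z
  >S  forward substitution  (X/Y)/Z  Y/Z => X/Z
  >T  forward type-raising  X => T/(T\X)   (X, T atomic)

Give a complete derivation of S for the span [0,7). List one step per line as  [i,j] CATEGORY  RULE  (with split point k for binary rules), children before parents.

[0,7] S   <
  [0,6] S\PP   <B
    [0,1] "this" : PP\PP
    [1,6] S\PP   <
      [1,2] "from" : PP\S
      [2,6] (S\PP)\(PP\S)   >
        [2,3] "near" : ((S\PP)\(PP\S))/N
        [3,6] N   <
          [3,5] PP   >
            [3,4] "here" : PP/N
            [4,5] "that" : N
          [5,6] "which" : N\PP
  [6,7] "park" : S\(S\PP)

[0,1] PP\PP  lex  "this"
[1,2] PP\S  lex  "from"
[2,3] ((S\PP)\(PP\S))/N  lex  "near"
[3,4] PP/N  lex  "here"
[4,5] N  lex  "that"
[3,5] PP  >  k=4
[5,6] N\PP  lex  "which"
[3,6] N  <  k=5
[2,6] (S\PP)\(PP\S)  >  k=3
[1,6] S\PP  <  k=2
[0,6] S\PP  <B  k=1
[6,7] S\(S\PP)  lex  "park"
[0,7] S  <  k=6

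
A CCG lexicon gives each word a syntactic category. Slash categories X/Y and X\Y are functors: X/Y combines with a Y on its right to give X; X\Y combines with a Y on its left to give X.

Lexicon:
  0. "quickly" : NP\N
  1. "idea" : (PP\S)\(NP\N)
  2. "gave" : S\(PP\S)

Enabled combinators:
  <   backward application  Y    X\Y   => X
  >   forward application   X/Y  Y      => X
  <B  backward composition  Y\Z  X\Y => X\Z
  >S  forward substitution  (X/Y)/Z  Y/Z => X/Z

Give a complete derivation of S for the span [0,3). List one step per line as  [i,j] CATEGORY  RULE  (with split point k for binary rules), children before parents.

[0,3] S   <
  [0,2] PP\S   <
    [0,1] "quickly" : NP\N
    [1,2] "idea" : (PP\S)\(NP\N)
  [2,3] "gave" : S\(PP\S)

[0,1] NP\N  lex  "quickly"
[1,2] (PP\S)\(NP\N)  lex  "idea"
[0,2] PP\S  <  k=1
[2,3] S\(PP\S)  lex  "gave"
[0,3] S  <  k=2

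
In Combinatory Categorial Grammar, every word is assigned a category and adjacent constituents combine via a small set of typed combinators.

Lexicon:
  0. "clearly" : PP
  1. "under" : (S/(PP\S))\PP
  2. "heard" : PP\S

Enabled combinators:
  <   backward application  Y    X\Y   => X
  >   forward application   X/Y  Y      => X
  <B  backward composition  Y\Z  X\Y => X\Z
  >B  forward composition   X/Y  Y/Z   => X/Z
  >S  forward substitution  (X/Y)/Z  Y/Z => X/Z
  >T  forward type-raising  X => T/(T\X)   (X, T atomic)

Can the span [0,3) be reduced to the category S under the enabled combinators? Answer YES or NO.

[0,3] S   >
  [0,2] S/(PP\S)   <
    [0,1] "clearly" : PP
    [1,2] "under" : (S/(PP\S))\PP
  [2,3] "heard" : PP\S

YES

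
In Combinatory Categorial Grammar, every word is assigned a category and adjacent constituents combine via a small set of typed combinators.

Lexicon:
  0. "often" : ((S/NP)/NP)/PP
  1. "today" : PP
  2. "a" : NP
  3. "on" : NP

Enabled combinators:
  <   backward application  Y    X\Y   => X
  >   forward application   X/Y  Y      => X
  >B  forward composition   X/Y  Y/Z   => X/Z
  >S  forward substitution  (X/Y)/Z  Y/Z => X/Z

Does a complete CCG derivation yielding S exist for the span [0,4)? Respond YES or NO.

YES

[0,4] S   >
  [0,3] S/NP   >
    [0,2] (S/NP)/NP   >
      [0,1] "often" : ((S/NP)/NP)/PP
      [1,2] "today" : PP
    [2,3] "a" : NP
  [3,4] "on" : NP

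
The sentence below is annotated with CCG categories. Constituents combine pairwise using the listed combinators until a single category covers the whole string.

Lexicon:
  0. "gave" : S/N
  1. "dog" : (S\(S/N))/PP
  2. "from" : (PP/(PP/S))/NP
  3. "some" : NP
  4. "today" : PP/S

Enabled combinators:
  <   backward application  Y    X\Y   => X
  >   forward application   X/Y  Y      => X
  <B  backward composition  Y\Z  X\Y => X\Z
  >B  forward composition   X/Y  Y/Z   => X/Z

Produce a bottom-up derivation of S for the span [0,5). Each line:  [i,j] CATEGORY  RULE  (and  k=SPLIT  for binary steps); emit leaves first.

[0,1] S/N  lex  "gave"
[1,2] (S\(S/N))/PP  lex  "dog"
[2,3] (PP/(PP/S))/NP  lex  "from"
[3,4] NP  lex  "some"
[2,4] PP/(PP/S)  >  k=3
[4,5] PP/S  lex  "today"
[2,5] PP  >  k=4
[1,5] S\(S/N)  >  k=2
[0,5] S  <  k=1

[0,5] S   <
  [0,1] "gave" : S/N
  [1,5] S\(S/N)   >
    [1,2] "dog" : (S\(S/N))/PP
    [2,5] PP   >
      [2,4] PP/(PP/S)   >
        [2,3] "from" : (PP/(PP/S))/NP
        [3,4] "some" : NP
      [4,5] "today" : PP/S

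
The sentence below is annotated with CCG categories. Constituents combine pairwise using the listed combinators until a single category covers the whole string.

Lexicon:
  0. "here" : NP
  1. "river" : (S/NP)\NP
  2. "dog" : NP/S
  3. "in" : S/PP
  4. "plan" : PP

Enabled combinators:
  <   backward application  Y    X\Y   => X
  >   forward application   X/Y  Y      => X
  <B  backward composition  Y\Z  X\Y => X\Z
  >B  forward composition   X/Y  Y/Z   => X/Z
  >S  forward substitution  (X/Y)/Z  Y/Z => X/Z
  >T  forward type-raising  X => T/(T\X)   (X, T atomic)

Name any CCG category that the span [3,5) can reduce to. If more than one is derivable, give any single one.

S

[0,5] S   >
  [0,2] S/NP   <
    [0,1] "here" : NP
    [1,2] "river" : (S/NP)\NP
  [2,5] NP   >
    [2,3] "dog" : NP/S
    [3,5] S   >
      [3,4] "in" : S/PP
      [4,5] "plan" : PP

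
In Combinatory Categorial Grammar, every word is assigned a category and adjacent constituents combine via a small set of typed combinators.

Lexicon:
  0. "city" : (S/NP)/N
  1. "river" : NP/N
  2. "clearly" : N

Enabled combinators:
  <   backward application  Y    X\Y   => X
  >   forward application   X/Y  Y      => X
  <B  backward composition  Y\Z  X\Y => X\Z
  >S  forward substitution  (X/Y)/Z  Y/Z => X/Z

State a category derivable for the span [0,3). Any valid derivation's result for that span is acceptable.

[0,3] S   >
  [0,2] S/N   >S
    [0,1] "city" : (S/NP)/N
    [1,2] "river" : NP/N
  [2,3] "clearly" : N

S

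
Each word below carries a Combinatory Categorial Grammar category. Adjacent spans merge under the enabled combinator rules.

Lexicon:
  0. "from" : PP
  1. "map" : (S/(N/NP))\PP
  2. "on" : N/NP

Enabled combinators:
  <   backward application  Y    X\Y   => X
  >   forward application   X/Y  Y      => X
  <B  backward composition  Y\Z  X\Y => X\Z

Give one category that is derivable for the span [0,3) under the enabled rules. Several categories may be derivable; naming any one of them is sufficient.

[0,3] S   >
  [0,2] S/(N/NP)   <
    [0,1] "from" : PP
    [1,2] "map" : (S/(N/NP))\PP
  [2,3] "on" : N/NP

S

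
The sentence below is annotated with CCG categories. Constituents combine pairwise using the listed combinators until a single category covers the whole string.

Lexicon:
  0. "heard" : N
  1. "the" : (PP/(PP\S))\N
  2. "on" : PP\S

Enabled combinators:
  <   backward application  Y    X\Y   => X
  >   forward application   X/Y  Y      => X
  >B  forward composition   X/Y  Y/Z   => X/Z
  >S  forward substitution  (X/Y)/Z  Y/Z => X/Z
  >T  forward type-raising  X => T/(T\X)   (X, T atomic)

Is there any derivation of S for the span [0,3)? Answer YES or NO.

N (PP/(PP\S))\N PP\S
CKY chart[0,3] = {N/(N\PP), NP/(NP\PP), PP, PP/(PP\PP), S/(S\PP)}; S ∉ chart

NO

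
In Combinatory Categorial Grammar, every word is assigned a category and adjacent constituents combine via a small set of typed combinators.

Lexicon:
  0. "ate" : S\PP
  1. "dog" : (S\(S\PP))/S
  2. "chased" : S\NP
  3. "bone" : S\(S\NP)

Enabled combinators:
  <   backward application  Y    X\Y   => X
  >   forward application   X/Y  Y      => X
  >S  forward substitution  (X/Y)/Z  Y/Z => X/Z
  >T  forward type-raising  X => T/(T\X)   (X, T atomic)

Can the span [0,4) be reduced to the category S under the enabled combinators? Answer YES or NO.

[0,4] S   <
  [0,1] "ate" : S\PP
  [1,4] S\(S\PP)   >
    [1,2] "dog" : (S\(S\PP))/S
    [2,4] S   <
      [2,3] "chased" : S\NP
      [3,4] "bone" : S\(S\NP)

YES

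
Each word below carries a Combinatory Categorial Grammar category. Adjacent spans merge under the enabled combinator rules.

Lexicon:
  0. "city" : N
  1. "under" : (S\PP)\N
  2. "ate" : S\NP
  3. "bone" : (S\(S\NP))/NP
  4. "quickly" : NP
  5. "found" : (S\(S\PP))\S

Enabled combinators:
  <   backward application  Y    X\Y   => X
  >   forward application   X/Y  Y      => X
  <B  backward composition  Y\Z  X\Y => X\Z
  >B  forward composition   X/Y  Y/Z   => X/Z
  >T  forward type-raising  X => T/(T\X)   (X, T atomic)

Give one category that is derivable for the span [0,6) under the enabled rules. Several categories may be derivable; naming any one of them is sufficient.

S

[0,6] S   <
  [0,2] S\PP   <
    [0,1] "city" : N
    [1,2] "under" : (S\PP)\N
  [2,6] S\(S\PP)   <
    [2,5] S   <
      [2,3] "ate" : S\NP
      [3,5] S\(S\NP)   >
        [3,4] "bone" : (S\(S\NP))/NP
        [4,5] "quickly" : NP
    [5,6] "found" : (S\(S\PP))\S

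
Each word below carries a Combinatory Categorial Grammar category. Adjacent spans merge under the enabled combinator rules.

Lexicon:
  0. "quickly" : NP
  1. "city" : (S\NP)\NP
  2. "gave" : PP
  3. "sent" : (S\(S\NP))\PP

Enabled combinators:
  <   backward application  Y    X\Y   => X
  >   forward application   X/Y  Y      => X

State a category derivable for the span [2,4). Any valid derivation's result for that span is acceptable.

S\(S\NP)

[0,4] S   <
  [0,2] S\NP   <
    [0,1] "quickly" : NP
    [1,2] "city" : (S\NP)\NP
  [2,4] S\(S\NP)   <
    [2,3] "gave" : PP
    [3,4] "sent" : (S\(S\NP))\PP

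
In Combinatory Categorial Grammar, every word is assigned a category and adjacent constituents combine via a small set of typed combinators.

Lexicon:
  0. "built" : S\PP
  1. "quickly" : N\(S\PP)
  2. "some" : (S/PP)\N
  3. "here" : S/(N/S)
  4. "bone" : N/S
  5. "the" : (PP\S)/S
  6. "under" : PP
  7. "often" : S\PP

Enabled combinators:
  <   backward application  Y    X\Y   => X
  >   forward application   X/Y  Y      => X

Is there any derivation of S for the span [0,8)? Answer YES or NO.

YES

[0,8] S   >
  [0,3] S/PP   <
    [0,2] N   <
      [0,1] "built" : S\PP
      [1,2] "quickly" : N\(S\PP)
    [2,3] "some" : (S/PP)\N
  [3,8] PP   <
    [3,5] S   >
      [3,4] "here" : S/(N/S)
      [4,5] "bone" : N/S
    [5,8] PP\S   >
      [5,6] "the" : (PP\S)/S
      [6,8] S   <
        [6,7] "under" : PP
        [7,8] "often" : S\PP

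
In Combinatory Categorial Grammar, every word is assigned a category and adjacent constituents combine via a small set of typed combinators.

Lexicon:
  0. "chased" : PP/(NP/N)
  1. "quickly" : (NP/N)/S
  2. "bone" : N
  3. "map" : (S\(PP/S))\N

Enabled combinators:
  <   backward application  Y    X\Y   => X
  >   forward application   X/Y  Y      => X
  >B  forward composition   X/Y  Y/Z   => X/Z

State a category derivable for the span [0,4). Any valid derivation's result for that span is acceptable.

S

[0,4] S   <
  [0,2] PP/S   >B
    [0,1] "chased" : PP/(NP/N)
    [1,2] "quickly" : (NP/N)/S
  [2,4] S\(PP/S)   <
    [2,3] "bone" : N
    [3,4] "map" : (S\(PP/S))\N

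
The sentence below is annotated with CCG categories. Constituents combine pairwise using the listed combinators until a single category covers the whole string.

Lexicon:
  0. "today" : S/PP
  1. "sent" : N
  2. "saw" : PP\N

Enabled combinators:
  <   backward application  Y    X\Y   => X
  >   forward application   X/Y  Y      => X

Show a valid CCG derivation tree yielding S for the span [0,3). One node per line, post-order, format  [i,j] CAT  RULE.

[0,1] S/PP  lex  "today"
[1,2] N  lex  "sent"
[2,3] PP\N  lex  "saw"
[1,3] PP  <  k=2
[0,3] S  >  k=1

[0,3] S   >
  [0,1] "today" : S/PP
  [1,3] PP   <
    [1,2] "sent" : N
    [2,3] "saw" : PP\N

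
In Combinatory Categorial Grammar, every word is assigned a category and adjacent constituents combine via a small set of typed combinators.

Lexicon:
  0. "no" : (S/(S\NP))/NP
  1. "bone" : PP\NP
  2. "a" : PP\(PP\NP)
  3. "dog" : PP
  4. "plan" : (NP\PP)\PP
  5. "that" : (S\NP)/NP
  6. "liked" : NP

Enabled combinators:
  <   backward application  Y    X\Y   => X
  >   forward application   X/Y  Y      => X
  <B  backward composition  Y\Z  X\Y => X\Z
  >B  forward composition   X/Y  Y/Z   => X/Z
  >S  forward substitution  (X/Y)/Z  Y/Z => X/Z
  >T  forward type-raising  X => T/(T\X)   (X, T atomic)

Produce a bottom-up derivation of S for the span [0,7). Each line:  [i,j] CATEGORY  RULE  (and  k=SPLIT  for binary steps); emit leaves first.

[0,1] (S/(S\NP))/NP  lex  "no"
[1,2] PP\NP  lex  "bone"
[2,3] PP\(PP\NP)  lex  "a"
[1,3] PP  <  k=2
[3,4] PP  lex  "dog"
[4,5] (NP\PP)\PP  lex  "plan"
[3,5] NP\PP  <  k=4
[1,5] NP  <  k=3
[0,5] S/(S\NP)  >  k=1
[5,6] (S\NP)/NP  lex  "that"
[6,7] NP  lex  "liked"
[5,7] S\NP  >  k=6
[0,7] S  >  k=5

[0,7] S   >
  [0,5] S/(S\NP)   >
    [0,1] "no" : (S/(S\NP))/NP
    [1,5] NP   <
      [1,3] PP   <
        [1,2] "bone" : PP\NP
        [2,3] "a" : PP\(PP\NP)
      [3,5] NP\PP   <
        [3,4] "dog" : PP
        [4,5] "plan" : (NP\PP)\PP
  [5,7] S\NP   >
    [5,6] "that" : (S\NP)/NP
    [6,7] "liked" : NP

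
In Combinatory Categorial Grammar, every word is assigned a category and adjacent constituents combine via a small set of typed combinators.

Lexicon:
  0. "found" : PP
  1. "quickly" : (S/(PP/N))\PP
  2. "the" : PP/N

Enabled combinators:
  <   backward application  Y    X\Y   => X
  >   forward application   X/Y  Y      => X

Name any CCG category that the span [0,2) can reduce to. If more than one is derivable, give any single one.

S/(PP/N)

[0,3] S   >
  [0,2] S/(PP/N)   <
    [0,1] "found" : PP
    [1,2] "quickly" : (S/(PP/N))\PP
  [2,3] "the" : PP/N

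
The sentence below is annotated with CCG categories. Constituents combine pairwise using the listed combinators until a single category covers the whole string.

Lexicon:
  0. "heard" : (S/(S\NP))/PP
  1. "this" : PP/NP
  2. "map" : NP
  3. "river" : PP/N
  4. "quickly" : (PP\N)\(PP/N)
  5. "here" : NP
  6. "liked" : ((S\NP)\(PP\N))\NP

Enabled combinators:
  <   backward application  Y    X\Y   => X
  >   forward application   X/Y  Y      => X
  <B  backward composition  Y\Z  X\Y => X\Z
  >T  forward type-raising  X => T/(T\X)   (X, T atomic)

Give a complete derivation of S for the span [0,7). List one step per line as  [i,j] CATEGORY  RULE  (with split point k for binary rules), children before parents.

[0,1] (S/(S\NP))/PP  lex  "heard"
[1,2] PP/NP  lex  "this"
[2,3] NP  lex  "map"
[1,3] PP  >  k=2
[0,3] S/(S\NP)  >  k=1
[3,4] PP/N  lex  "river"
[4,5] (PP\N)\(PP/N)  lex  "quickly"
[3,5] PP\N  <  k=4
[5,6] NP  lex  "here"
[6,7] ((S\NP)\(PP\N))\NP  lex  "liked"
[5,7] (S\NP)\(PP\N)  <  k=6
[3,7] S\NP  <  k=5
[0,7] S  >  k=3

[0,7] S   >
  [0,3] S/(S\NP)   >
    [0,1] "heard" : (S/(S\NP))/PP
    [1,3] PP   >
      [1,2] "this" : PP/NP
      [2,3] "map" : NP
  [3,7] S\NP   <
    [3,5] PP\N   <
      [3,4] "river" : PP/N
      [4,5] "quickly" : (PP\N)\(PP/N)
    [5,7] (S\NP)\(PP\N)   <
      [5,6] "here" : NP
      [6,7] "liked" : ((S\NP)\(PP\N))\NP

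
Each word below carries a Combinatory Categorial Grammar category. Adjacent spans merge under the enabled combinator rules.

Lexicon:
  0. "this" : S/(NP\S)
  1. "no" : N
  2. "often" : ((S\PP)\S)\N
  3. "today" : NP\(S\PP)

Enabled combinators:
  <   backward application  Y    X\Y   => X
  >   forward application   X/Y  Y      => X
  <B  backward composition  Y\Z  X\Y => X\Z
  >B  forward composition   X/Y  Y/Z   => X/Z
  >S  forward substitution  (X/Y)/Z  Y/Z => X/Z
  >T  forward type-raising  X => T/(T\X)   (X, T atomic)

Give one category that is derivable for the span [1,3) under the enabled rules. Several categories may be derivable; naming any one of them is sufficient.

[0,4] S   >
  [0,1] "this" : S/(NP\S)
  [1,4] NP\S   <B
    [1,3] (S\PP)\S   <
      [1,2] "no" : N
      [2,3] "often" : ((S\PP)\S)\N
    [3,4] "today" : NP\(S\PP)

(S\PP)\S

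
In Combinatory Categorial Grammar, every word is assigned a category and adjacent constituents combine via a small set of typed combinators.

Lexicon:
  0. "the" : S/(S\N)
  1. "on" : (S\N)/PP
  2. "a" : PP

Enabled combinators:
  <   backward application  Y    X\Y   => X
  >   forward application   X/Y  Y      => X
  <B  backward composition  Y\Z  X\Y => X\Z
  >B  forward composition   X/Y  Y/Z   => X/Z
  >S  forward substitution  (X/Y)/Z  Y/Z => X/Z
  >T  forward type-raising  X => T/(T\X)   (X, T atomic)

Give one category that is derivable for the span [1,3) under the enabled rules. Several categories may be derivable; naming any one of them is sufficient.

S\N

[0,3] S   >
  [0,1] "the" : S/(S\N)
  [1,3] S\N   >
    [1,2] "on" : (S\N)/PP
    [2,3] "a" : PP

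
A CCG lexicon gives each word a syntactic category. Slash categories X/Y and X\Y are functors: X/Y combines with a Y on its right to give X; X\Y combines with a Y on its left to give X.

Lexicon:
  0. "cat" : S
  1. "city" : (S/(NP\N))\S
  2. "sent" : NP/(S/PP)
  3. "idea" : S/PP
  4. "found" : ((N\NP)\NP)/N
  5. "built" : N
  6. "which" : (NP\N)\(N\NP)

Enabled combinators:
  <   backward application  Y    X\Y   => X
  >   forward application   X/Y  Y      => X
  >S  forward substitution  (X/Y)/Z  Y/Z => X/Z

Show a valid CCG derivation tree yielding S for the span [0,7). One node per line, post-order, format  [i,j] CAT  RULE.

[0,7] S   >
  [0,2] S/(NP\N)   <
    [0,1] "cat" : S
    [1,2] "city" : (S/(NP\N))\S
  [2,7] NP\N   <
    [2,6] N\NP   <
      [2,4] NP   >
        [2,3] "sent" : NP/(S/PP)
        [3,4] "idea" : S/PP
      [4,6] (N\NP)\NP   >
        [4,5] "found" : ((N\NP)\NP)/N
        [5,6] "built" : N
    [6,7] "which" : (NP\N)\(N\NP)

[0,1] S  lex  "cat"
[1,2] (S/(NP\N))\S  lex  "city"
[0,2] S/(NP\N)  <  k=1
[2,3] NP/(S/PP)  lex  "sent"
[3,4] S/PP  lex  "idea"
[2,4] NP  >  k=3
[4,5] ((N\NP)\NP)/N  lex  "found"
[5,6] N  lex  "built"
[4,6] (N\NP)\NP  >  k=5
[2,6] N\NP  <  k=4
[6,7] (NP\N)\(N\NP)  lex  "which"
[2,7] NP\N  <  k=6
[0,7] S  >  k=2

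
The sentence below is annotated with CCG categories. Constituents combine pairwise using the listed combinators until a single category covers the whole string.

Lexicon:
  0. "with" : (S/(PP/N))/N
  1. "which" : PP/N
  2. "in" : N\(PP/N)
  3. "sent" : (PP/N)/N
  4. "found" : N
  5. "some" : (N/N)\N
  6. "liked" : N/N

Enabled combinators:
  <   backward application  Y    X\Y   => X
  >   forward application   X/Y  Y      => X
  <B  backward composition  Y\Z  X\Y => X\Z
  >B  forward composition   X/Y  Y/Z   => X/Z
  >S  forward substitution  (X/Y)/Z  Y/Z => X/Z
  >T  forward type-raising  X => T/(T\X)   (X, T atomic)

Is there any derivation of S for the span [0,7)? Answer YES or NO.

[0,7] S   >
  [0,3] S/(PP/N)   >
    [0,1] "with" : (S/(PP/N))/N
    [1,3] N   <
      [1,2] "which" : PP/N
      [2,3] "in" : N\(PP/N)
  [3,7] PP/N   >S
    [3,4] "sent" : (PP/N)/N
    [4,7] N/N   >B
      [4,6] N/N   <
        [4,5] "found" : N
        [5,6] "some" : (N/N)\N
      [6,7] "liked" : N/N

YES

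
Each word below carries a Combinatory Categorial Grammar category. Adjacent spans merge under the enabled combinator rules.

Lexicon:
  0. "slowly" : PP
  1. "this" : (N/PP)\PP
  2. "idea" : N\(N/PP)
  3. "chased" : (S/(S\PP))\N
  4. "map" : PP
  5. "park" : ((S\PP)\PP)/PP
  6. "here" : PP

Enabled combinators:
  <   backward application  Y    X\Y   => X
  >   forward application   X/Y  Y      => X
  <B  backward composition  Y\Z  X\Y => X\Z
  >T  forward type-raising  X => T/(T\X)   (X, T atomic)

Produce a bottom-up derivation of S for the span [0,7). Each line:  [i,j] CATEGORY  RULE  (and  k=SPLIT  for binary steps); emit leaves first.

[0,1] PP  lex  "slowly"
[0,1] N/(N\PP)  >T
[1,2] (N/PP)\PP  lex  "this"
[2,3] N\(N/PP)  lex  "idea"
[1,3] N\PP  <B  k=2
[0,3] N  >  k=1
[3,4] (S/(S\PP))\N  lex  "chased"
[0,4] S/(S\PP)  <  k=3
[4,5] PP  lex  "map"
[5,6] ((S\PP)\PP)/PP  lex  "park"
[6,7] PP  lex  "here"
[5,7] (S\PP)\PP  >  k=6
[4,7] S\PP  <  k=5
[0,7] S  >  k=4

[0,7] S   >
  [0,4] S/(S\PP)   <
    [0,3] N   >
      [0,1] N/(N\PP)   >T
        [0,1] "slowly" : PP
      [1,3] N\PP   <B
        [1,2] "this" : (N/PP)\PP
        [2,3] "idea" : N\(N/PP)
    [3,4] "chased" : (S/(S\PP))\N
  [4,7] S\PP   <
    [4,5] "map" : PP
    [5,7] (S\PP)\PP   >
      [5,6] "park" : ((S\PP)\PP)/PP
      [6,7] "here" : PP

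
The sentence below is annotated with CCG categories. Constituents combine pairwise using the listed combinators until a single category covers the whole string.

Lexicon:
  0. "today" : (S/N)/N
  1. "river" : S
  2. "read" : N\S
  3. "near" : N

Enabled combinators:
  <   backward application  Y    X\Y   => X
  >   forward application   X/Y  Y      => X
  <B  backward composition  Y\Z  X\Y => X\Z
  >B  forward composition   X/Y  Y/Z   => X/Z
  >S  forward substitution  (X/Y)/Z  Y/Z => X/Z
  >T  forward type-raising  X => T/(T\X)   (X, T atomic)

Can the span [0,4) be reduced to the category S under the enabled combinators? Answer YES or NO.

YES

[0,4] S   >
  [0,3] S/N   >
    [0,1] "today" : (S/N)/N
    [1,3] N   >
      [1,2] N/(N\S)   >T
        [1,2] "river" : S
      [2,3] "read" : N\S
  [3,4] "near" : N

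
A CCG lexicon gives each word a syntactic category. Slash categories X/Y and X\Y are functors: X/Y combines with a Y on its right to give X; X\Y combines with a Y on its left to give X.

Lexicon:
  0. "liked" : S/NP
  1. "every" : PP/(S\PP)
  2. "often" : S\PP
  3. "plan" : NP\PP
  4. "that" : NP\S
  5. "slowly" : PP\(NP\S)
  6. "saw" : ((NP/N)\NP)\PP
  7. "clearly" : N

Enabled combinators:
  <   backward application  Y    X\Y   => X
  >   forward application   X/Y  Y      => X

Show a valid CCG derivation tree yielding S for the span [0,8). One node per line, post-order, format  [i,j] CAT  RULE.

[0,8] S   >
  [0,1] "liked" : S/NP
  [1,8] NP   >
    [1,7] NP/N   <
      [1,4] NP   <
        [1,3] PP   >
          [1,2] "every" : PP/(S\PP)
          [2,3] "often" : S\PP
        [3,4] "plan" : NP\PP
      [4,7] (NP/N)\NP   <
        [4,6] PP   <
          [4,5] "that" : NP\S
          [5,6] "slowly" : PP\(NP\S)
        [6,7] "saw" : ((NP/N)\NP)\PP
    [7,8] "clearly" : N

[0,1] S/NP  lex  "liked"
[1,2] PP/(S\PP)  lex  "every"
[2,3] S\PP  lex  "often"
[1,3] PP  >  k=2
[3,4] NP\PP  lex  "plan"
[1,4] NP  <  k=3
[4,5] NP\S  lex  "that"
[5,6] PP\(NP\S)  lex  "slowly"
[4,6] PP  <  k=5
[6,7] ((NP/N)\NP)\PP  lex  "saw"
[4,7] (NP/N)\NP  <  k=6
[1,7] NP/N  <  k=4
[7,8] N  lex  "clearly"
[1,8] NP  >  k=7
[0,8] S  >  k=1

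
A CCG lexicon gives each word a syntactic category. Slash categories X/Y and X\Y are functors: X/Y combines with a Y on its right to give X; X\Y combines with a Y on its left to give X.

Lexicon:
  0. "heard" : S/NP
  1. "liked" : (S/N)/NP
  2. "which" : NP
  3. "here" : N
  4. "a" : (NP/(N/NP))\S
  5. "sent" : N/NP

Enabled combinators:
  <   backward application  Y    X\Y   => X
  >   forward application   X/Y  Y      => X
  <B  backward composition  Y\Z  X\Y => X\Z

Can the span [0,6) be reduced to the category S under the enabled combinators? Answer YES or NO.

[0,6] S   >
  [0,1] "heard" : S/NP
  [1,6] NP   >
    [1,5] NP/(N/NP)   <
      [1,4] S   >
        [1,3] S/N   >
          [1,2] "liked" : (S/N)/NP
          [2,3] "which" : NP
        [3,4] "here" : N
      [4,5] "a" : (NP/(N/NP))\S
    [5,6] "sent" : N/NP

YES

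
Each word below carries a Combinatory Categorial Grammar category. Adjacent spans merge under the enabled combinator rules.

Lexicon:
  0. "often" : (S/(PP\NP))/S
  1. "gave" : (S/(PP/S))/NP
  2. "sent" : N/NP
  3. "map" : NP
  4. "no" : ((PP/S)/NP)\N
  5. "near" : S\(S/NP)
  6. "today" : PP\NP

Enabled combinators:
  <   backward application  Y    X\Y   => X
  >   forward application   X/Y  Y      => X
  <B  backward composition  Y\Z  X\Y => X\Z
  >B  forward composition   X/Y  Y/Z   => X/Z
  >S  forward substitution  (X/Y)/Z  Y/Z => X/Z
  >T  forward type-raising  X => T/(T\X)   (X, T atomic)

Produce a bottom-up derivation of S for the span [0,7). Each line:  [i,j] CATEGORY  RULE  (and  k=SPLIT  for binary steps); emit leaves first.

[0,7] S   >
  [0,6] S/(PP\NP)   >
    [0,1] "often" : (S/(PP\NP))/S
    [1,6] S   <
      [1,5] S/NP   >S
        [1,2] "gave" : (S/(PP/S))/NP
        [2,5] (PP/S)/NP   <
          [2,4] N   >
            [2,3] "sent" : N/NP
            [3,4] "map" : NP
          [4,5] "no" : ((PP/S)/NP)\N
      [5,6] "near" : S\(S/NP)
  [6,7] "today" : PP\NP

[0,1] (S/(PP\NP))/S  lex  "often"
[1,2] (S/(PP/S))/NP  lex  "gave"
[2,3] N/NP  lex  "sent"
[3,4] NP  lex  "map"
[2,4] N  >  k=3
[4,5] ((PP/S)/NP)\N  lex  "no"
[2,5] (PP/S)/NP  <  k=4
[1,5] S/NP  >S  k=2
[5,6] S\(S/NP)  lex  "near"
[1,6] S  <  k=5
[0,6] S/(PP\NP)  >  k=1
[6,7] PP\NP  lex  "today"
[0,7] S  >  k=6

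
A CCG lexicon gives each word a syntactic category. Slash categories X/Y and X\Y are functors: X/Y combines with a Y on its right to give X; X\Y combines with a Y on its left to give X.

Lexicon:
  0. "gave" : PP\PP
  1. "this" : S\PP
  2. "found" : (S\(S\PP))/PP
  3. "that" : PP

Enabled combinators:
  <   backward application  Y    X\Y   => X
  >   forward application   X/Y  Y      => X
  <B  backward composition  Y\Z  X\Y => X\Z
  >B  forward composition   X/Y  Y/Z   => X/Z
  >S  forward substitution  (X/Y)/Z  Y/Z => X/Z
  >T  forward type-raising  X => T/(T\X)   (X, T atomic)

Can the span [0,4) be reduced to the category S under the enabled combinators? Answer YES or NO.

[0,4] S   <
  [0,2] S\PP   <B
    [0,1] "gave" : PP\PP
    [1,2] "this" : S\PP
  [2,4] S\(S\PP)   >
    [2,3] "found" : (S\(S\PP))/PP
    [3,4] "that" : PP

YES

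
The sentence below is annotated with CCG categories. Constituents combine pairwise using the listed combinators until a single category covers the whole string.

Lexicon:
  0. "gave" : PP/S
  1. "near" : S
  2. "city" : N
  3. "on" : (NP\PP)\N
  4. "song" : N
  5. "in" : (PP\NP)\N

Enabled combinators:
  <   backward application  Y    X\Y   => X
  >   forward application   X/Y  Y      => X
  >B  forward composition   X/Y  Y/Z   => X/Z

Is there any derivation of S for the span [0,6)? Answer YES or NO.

NO

PP/S S N (NP\PP)\N N (PP\NP)\N
CKY chart[0,6] = {PP}; S ∉ chart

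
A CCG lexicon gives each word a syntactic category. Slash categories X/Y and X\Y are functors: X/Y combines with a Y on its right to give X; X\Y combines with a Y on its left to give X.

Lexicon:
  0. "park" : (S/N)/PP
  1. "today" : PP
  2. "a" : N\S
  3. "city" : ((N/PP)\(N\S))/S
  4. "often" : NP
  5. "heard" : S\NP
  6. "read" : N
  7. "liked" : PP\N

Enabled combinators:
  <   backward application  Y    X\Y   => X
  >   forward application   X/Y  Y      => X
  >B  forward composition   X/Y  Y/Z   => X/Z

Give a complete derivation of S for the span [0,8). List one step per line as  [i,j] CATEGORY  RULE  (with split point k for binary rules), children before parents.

[0,8] S   >
  [0,2] S/N   >
    [0,1] "park" : (S/N)/PP
    [1,2] "today" : PP
  [2,8] N   >
    [2,6] N/PP   <
      [2,3] "a" : N\S
      [3,6] (N/PP)\(N\S)   >
        [3,4] "city" : ((N/PP)\(N\S))/S
        [4,6] S   <
          [4,5] "often" : NP
          [5,6] "heard" : S\NP
    [6,8] PP   <
      [6,7] "read" : N
      [7,8] "liked" : PP\N

[0,1] (S/N)/PP  lex  "park"
[1,2] PP  lex  "today"
[0,2] S/N  >  k=1
[2,3] N\S  lex  "a"
[3,4] ((N/PP)\(N\S))/S  lex  "city"
[4,5] NP  lex  "often"
[5,6] S\NP  lex  "heard"
[4,6] S  <  k=5
[3,6] (N/PP)\(N\S)  >  k=4
[2,6] N/PP  <  k=3
[6,7] N  lex  "read"
[7,8] PP\N  lex  "liked"
[6,8] PP  <  k=7
[2,8] N  >  k=6
[0,8] S  >  k=2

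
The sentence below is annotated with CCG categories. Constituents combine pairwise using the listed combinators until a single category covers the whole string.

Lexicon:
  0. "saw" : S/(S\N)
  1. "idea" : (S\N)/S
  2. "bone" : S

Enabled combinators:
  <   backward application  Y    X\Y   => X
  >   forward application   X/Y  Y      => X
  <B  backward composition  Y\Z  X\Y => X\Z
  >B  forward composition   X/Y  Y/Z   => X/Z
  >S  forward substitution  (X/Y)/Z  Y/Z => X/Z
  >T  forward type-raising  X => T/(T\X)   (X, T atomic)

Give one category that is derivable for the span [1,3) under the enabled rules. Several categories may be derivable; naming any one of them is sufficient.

[0,3] S   >
  [0,1] "saw" : S/(S\N)
  [1,3] S\N   >
    [1,2] "idea" : (S\N)/S
    [2,3] "bone" : S

S\N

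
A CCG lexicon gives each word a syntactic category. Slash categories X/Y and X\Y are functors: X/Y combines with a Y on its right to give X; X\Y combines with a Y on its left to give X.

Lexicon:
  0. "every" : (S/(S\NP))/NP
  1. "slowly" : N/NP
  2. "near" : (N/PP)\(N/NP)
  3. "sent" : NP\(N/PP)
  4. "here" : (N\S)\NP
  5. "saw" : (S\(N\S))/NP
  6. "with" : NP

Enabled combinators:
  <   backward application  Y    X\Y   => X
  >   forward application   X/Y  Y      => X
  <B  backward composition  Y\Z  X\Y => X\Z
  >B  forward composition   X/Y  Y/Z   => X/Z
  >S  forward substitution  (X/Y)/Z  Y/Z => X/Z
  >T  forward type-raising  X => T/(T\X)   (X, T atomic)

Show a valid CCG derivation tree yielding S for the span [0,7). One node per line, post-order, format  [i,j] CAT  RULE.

[0,1] (S/(S\NP))/NP  lex  "every"
[1,2] N/NP  lex  "slowly"
[2,3] (N/PP)\(N/NP)  lex  "near"
[1,3] N/PP  <  k=2
[3,4] NP\(N/PP)  lex  "sent"
[1,4] NP  <  k=3
[0,4] S/(S\NP)  >  k=1
[4,5] (N\S)\NP  lex  "here"
[5,6] (S\(N\S))/NP  lex  "saw"
[6,7] NP  lex  "with"
[5,7] S\(N\S)  >  k=6
[4,7] S\NP  <B  k=5
[0,7] S  >  k=4

[0,7] S   >
  [0,4] S/(S\NP)   >
    [0,1] "every" : (S/(S\NP))/NP
    [1,4] NP   <
      [1,3] N/PP   <
        [1,2] "slowly" : N/NP
        [2,3] "near" : (N/PP)\(N/NP)
      [3,4] "sent" : NP\(N/PP)
  [4,7] S\NP   <B
    [4,5] "here" : (N\S)\NP
    [5,7] S\(N\S)   >
      [5,6] "saw" : (S\(N\S))/NP
      [6,7] "with" : NP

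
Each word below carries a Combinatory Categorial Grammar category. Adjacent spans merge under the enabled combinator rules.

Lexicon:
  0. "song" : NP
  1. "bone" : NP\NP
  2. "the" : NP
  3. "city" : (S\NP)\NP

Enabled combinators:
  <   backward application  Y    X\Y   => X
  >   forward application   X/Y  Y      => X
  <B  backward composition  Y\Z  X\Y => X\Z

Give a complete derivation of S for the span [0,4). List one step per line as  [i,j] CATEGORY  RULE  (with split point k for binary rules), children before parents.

[0,1] NP  lex  "song"
[1,2] NP\NP  lex  "bone"
[2,3] NP  lex  "the"
[3,4] (S\NP)\NP  lex  "city"
[2,4] S\NP  <  k=3
[1,4] S\NP  <B  k=2
[0,4] S  <  k=1

[0,4] S   <
  [0,1] "song" : NP
  [1,4] S\NP   <B
    [1,2] "bone" : NP\NP
    [2,4] S\NP   <
      [2,3] "the" : NP
      [3,4] "city" : (S\NP)\NP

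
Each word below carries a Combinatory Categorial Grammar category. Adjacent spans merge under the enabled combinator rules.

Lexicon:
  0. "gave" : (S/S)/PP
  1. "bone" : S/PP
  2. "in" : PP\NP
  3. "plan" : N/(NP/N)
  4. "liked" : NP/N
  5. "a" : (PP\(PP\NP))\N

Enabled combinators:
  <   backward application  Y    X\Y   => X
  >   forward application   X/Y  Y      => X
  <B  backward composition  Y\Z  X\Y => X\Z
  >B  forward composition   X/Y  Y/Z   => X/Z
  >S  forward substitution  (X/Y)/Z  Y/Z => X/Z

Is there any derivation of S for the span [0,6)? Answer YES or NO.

[0,6] S   >
  [0,2] S/PP   >S
    [0,1] "gave" : (S/S)/PP
    [1,2] "bone" : S/PP
  [2,6] PP   <
    [2,3] "in" : PP\NP
    [3,6] PP\(PP\NP)   <
      [3,5] N   >
        [3,4] "plan" : N/(NP/N)
        [4,5] "liked" : NP/N
      [5,6] "a" : (PP\(PP\NP))\N

YES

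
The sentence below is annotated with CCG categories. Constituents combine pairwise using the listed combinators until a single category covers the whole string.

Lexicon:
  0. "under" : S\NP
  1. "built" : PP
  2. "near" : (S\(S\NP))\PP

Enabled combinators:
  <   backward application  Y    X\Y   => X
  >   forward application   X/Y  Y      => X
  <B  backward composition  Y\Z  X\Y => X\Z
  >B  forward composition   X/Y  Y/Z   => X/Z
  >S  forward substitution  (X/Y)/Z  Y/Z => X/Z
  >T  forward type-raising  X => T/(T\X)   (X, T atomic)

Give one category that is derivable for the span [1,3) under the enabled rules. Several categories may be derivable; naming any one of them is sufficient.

S\(S\NP)

[0,3] S   <
  [0,1] "under" : S\NP
  [1,3] S\(S\NP)   <
    [1,2] "built" : PP
    [2,3] "near" : (S\(S\NP))\PP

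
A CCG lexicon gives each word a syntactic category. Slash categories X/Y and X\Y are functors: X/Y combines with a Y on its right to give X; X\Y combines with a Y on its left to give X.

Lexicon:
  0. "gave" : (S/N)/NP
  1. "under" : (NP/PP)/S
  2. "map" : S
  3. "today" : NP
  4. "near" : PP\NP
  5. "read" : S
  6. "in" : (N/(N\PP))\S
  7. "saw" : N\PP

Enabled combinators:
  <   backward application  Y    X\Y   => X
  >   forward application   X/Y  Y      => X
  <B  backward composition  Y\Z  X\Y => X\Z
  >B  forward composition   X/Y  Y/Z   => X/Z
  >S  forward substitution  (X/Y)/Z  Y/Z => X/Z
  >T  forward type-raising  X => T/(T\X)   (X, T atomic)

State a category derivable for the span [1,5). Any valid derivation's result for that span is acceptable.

[0,8] S   >
  [0,5] S/N   >
    [0,1] "gave" : (S/N)/NP
    [1,5] NP   >
      [1,3] NP/PP   >
        [1,2] "under" : (NP/PP)/S
        [2,3] "map" : S
      [3,5] PP   <
        [3,4] "today" : NP
        [4,5] "near" : PP\NP
  [5,8] N   >
    [5,7] N/(N\PP)   <
      [5,6] "read" : S
      [6,7] "in" : (N/(N\PP))\S
    [7,8] "saw" : N\PP

NP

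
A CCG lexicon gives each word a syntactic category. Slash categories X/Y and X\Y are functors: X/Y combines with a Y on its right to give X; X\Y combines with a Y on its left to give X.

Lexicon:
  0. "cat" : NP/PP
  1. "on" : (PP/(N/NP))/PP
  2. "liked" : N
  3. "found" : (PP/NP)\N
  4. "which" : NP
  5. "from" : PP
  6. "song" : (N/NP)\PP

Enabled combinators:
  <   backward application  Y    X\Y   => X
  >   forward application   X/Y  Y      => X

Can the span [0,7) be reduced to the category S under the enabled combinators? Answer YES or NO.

NP/PP (PP/(N/NP))/PP N (PP/NP)\N NP PP (N/NP)\PP
CKY chart[0,7] = {NP}; S ∉ chart

NO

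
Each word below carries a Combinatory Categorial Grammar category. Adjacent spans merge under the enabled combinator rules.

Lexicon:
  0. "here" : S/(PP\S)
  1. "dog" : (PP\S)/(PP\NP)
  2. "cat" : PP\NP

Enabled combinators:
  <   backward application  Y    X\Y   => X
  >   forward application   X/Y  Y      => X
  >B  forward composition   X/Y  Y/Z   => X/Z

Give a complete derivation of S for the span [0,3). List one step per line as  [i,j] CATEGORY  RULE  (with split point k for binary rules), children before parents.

[0,3] S   >
  [0,1] "here" : S/(PP\S)
  [1,3] PP\S   >
    [1,2] "dog" : (PP\S)/(PP\NP)
    [2,3] "cat" : PP\NP

[0,1] S/(PP\S)  lex  "here"
[1,2] (PP\S)/(PP\NP)  lex  "dog"
[2,3] PP\NP  lex  "cat"
[1,3] PP\S  >  k=2
[0,3] S  >  k=1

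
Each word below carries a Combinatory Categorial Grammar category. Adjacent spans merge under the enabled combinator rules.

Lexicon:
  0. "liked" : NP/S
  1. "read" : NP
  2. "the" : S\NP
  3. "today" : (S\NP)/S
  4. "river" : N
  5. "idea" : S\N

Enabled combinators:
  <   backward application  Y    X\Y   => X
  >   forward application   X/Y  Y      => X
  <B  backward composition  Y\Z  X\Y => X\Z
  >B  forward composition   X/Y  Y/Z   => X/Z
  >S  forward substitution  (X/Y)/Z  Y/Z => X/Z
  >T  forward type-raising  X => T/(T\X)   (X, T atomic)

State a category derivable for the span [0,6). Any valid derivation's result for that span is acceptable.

[0,6] S   <
  [0,3] NP   >
    [0,1] "liked" : NP/S
    [1,3] S   >
      [1,2] S/(S\NP)   >T
        [1,2] "read" : NP
      [2,3] "the" : S\NP
  [3,6] S\NP   >
    [3,4] "today" : (S\NP)/S
    [4,6] S   <
      [4,5] "river" : N
      [5,6] "idea" : S\N

S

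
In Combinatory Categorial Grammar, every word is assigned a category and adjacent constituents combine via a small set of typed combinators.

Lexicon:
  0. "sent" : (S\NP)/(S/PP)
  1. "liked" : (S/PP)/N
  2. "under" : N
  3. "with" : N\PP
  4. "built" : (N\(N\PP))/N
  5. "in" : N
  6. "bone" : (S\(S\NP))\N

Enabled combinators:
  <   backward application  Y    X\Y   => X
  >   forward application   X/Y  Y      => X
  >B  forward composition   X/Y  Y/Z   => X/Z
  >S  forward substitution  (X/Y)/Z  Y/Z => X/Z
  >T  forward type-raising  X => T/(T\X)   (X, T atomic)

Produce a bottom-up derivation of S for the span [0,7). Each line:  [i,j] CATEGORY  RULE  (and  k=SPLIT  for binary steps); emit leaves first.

[0,7] S   <
  [0,3] S\NP   >
    [0,1] "sent" : (S\NP)/(S/PP)
    [1,3] S/PP   >
      [1,2] "liked" : (S/PP)/N
      [2,3] "under" : N
  [3,7] S\(S\NP)   <
    [3,6] N   <
      [3,4] "with" : N\PP
      [4,6] N\(N\PP)   >
        [4,5] "built" : (N\(N\PP))/N
        [5,6] "in" : N
    [6,7] "bone" : (S\(S\NP))\N

[0,1] (S\NP)/(S/PP)  lex  "sent"
[1,2] (S/PP)/N  lex  "liked"
[2,3] N  lex  "under"
[1,3] S/PP  >  k=2
[0,3] S\NP  >  k=1
[3,4] N\PP  lex  "with"
[4,5] (N\(N\PP))/N  lex  "built"
[5,6] N  lex  "in"
[4,6] N\(N\PP)  >  k=5
[3,6] N  <  k=4
[6,7] (S\(S\NP))\N  lex  "bone"
[3,7] S\(S\NP)  <  k=6
[0,7] S  <  k=3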